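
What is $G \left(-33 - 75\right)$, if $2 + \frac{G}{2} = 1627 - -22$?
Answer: $-355752$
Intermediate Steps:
$G = 3294$ ($G = -4 + 2 \left(1627 - -22\right) = -4 + 2 \left(1627 + 22\right) = -4 + 2 \cdot 1649 = -4 + 3298 = 3294$)
$G \left(-33 - 75\right) = 3294 \left(-33 - 75\right) = 3294 \left(-108\right) = -355752$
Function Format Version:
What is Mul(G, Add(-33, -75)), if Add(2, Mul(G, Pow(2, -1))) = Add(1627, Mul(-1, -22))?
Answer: -355752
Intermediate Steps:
G = 3294 (G = Add(-4, Mul(2, Add(1627, Mul(-1, -22)))) = Add(-4, Mul(2, Add(1627, 22))) = Add(-4, Mul(2, 1649)) = Add(-4, 3298) = 3294)
Mul(G, Add(-33, -75)) = Mul(3294, Add(-33, -75)) = Mul(3294, -108) = -355752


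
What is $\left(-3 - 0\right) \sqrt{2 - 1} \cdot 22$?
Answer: $-66$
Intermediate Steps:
$\left(-3 - 0\right) \sqrt{2 - 1} \cdot 22 = \left(-3 + 0\right) \sqrt{1} \cdot 22 = \left(-3\right) 1 \cdot 22 = \left(-3\right) 22 = -66$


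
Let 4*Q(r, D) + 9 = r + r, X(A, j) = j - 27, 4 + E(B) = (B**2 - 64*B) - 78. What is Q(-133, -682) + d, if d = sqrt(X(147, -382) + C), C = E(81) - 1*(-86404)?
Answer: -275/4 + sqrt(87290) ≈ 226.70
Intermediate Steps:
E(B) = -82 + B**2 - 64*B (E(B) = -4 + ((B**2 - 64*B) - 78) = -4 + (-78 + B**2 - 64*B) = -82 + B**2 - 64*B)
X(A, j) = -27 + j
C = 87699 (C = (-82 + 81**2 - 64*81) - 1*(-86404) = (-82 + 6561 - 5184) + 86404 = 1295 + 86404 = 87699)
d = sqrt(87290) (d = sqrt((-27 - 382) + 87699) = sqrt(-409 + 87699) = sqrt(87290) ≈ 295.45)
Q(r, D) = -9/4 + r/2 (Q(r, D) = -9/4 + (r + r)/4 = -9/4 + (2*r)/4 = -9/4 + r/2)
Q(-133, -682) + d = (-9/4 + (1/2)*(-133)) + sqrt(87290) = (-9/4 - 133/2) + sqrt(87290) = -275/4 + sqrt(87290)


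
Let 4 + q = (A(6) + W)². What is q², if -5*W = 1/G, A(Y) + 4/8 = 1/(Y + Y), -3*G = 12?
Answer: 12103441/810000 ≈ 14.943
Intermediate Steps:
G = -4 (G = -⅓*12 = -4)
A(Y) = -½ + 1/(2*Y) (A(Y) = -½ + 1/(Y + Y) = -½ + 1/(2*Y))
W = 1/20 (W = -⅕/(-4) = -⅕*(-¼) = 1/20 ≈ 0.050000)
q = -3479/900 (q = -4 + ((½)*(1 - 1*6)/6 + 1/20)² = -4 + ((½)*(⅙)*(1 - 6) + 1/20)² = -4 + ((½)*(⅙)*(-5) + 1/20)² = -4 + (-5/12 + 1/20)² = -4 + (-11/30)² = -4 + 121/900 = -3479/900 ≈ -3.8656)
q² = (-3479/900)² = 12103441/810000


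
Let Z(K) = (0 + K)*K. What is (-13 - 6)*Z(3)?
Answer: -171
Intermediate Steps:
Z(K) = K**2 (Z(K) = K*K = K**2)
(-13 - 6)*Z(3) = (-13 - 6)*3**2 = -19*9 = -171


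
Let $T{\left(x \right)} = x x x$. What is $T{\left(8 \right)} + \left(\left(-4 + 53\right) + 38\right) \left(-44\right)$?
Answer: $-3316$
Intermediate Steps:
$T{\left(x \right)} = x^{3}$ ($T{\left(x \right)} = x^{2} x = x^{3}$)
$T{\left(8 \right)} + \left(\left(-4 + 53\right) + 38\right) \left(-44\right) = 8^{3} + \left(\left(-4 + 53\right) + 38\right) \left(-44\right) = 512 + \left(49 + 38\right) \left(-44\right) = 512 + 87 \left(-44\right) = 512 - 3828 = -3316$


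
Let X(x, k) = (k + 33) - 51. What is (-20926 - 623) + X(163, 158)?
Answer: -21409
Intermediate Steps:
X(x, k) = -18 + k (X(x, k) = (33 + k) - 51 = -18 + k)
(-20926 - 623) + X(163, 158) = (-20926 - 623) + (-18 + 158) = -21549 + 140 = -21409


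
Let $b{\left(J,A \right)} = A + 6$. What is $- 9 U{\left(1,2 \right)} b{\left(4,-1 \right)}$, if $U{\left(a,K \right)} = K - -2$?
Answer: $-180$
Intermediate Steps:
$b{\left(J,A \right)} = 6 + A$
$U{\left(a,K \right)} = 2 + K$ ($U{\left(a,K \right)} = K + 2 = 2 + K$)
$- 9 U{\left(1,2 \right)} b{\left(4,-1 \right)} = - 9 \left(2 + 2\right) \left(6 - 1\right) = \left(-9\right) 4 \cdot 5 = \left(-36\right) 5 = -180$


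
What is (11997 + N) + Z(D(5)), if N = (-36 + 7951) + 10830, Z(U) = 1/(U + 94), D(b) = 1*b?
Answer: 3043459/99 ≈ 30742.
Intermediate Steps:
D(b) = b
Z(U) = 1/(94 + U)
N = 18745 (N = 7915 + 10830 = 18745)
(11997 + N) + Z(D(5)) = (11997 + 18745) + 1/(94 + 5) = 30742 + 1/99 = 3043459/99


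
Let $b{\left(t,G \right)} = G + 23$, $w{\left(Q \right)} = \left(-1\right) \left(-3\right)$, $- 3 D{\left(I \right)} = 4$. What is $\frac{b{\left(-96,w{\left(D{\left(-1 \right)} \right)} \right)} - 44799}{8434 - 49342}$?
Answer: $\frac{44773}{40908} \approx 1.0945$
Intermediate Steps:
$D{\left(I \right)} = - \frac{4}{3}$ ($D{\left(I \right)} = \left(- \frac{1}{3}\right) 4 = - \frac{4}{3}$)
$w{\left(Q \right)} = 3$
$b{\left(t,G \right)} = 23 + G$
$\frac{b{\left(-96,w{\left(D{\left(-1 \right)} \right)} \right)} - 44799}{8434 - 49342} = \frac{\left(23 + 3\right) - 44799}{8434 - 49342} = \frac{26 - 44799}{-40908} = \left(-44773\right) \left(- \frac{1}{40908}\right) = \frac{44773}{40908}$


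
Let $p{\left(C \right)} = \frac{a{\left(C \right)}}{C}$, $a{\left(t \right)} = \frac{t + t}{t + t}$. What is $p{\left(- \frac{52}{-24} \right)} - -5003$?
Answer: $\frac{65045}{13} \approx 5003.5$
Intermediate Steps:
$a{\left(t \right)} = 1$ ($a{\left(t \right)} = \frac{2 t}{2 t} = 2 t \frac{1}{2 t} = 1$)
$p{\left(C \right)} = \frac{1}{C}$ ($p{\left(C \right)} = 1 \frac{1}{C} = \frac{1}{C}$)
$p{\left(- \frac{52}{-24} \right)} - -5003 = \frac{1}{\left(-52\right) \frac{1}{-24}} - -5003 = \frac{1}{\left(-52\right) \left(- \frac{1}{24}\right)} + 5003 = \frac{1}{\frac{13}{6}} + 5003 = \frac{6}{13} + 5003 = \frac{65045}{13}$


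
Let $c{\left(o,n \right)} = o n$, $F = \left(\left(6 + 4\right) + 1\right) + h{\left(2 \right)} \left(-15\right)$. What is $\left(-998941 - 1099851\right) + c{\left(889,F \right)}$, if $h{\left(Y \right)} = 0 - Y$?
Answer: $-2062343$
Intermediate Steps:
$h{\left(Y \right)} = - Y$
$F = 41$ ($F = \left(\left(6 + 4\right) + 1\right) + \left(-1\right) 2 \left(-15\right) = \left(10 + 1\right) - -30 = 11 + 30 = 41$)
$c{\left(o,n \right)} = n o$
$\left(-998941 - 1099851\right) + c{\left(889,F \right)} = \left(-998941 - 1099851\right) + 41 \cdot 889 = \left(-998941 + \left(-1528476 + 428625\right)\right) + 36449 = \left(-998941 - 1099851\right) + 36449 = -2098792 + 36449 = -2062343$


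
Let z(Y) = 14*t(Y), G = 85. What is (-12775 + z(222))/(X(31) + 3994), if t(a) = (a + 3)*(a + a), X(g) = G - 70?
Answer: 1385825/4009 ≈ 345.68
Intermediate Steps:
X(g) = 15 (X(g) = 85 - 70 = 15)
t(a) = 2*a*(3 + a) (t(a) = (3 + a)*(2*a) = 2*a*(3 + a))
z(Y) = 28*Y*(3 + Y) (z(Y) = 14*(2*Y*(3 + Y)) = 28*Y*(3 + Y))
(-12775 + z(222))/(X(31) + 3994) = (-12775 + 28*222*(3 + 222))/(15 + 3994) = (-12775 + 28*222*225)/4009 = (-12775 + 1398600)*(1/4009) = 1385825*(1/4009) = 1385825/4009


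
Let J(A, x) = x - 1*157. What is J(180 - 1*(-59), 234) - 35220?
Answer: -35143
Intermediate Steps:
J(A, x) = -157 + x (J(A, x) = x - 157 = -157 + x)
J(180 - 1*(-59), 234) - 35220 = (-157 + 234) - 35220 = 77 - 35220 = -35143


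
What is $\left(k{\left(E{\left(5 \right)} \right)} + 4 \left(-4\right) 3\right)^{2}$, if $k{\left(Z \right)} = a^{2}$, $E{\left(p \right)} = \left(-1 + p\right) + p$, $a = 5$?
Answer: $529$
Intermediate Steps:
$E{\left(p \right)} = -1 + 2 p$
$k{\left(Z \right)} = 25$ ($k{\left(Z \right)} = 5^{2} = 25$)
$\left(k{\left(E{\left(5 \right)} \right)} + 4 \left(-4\right) 3\right)^{2} = \left(25 + 4 \left(-4\right) 3\right)^{2} = \left(25 - 48\right)^{2} = \left(-23\right)^{2} = 529$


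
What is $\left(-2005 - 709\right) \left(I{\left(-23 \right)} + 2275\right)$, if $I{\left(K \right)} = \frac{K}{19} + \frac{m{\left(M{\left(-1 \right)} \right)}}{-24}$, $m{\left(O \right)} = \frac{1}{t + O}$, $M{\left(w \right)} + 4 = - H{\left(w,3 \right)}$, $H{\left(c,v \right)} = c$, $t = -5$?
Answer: $- \frac{11256047671}{1824} \approx -6.1711 \cdot 10^{6}$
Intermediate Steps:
$M{\left(w \right)} = -4 - w$
$m{\left(O \right)} = \frac{1}{-5 + O}$
$I{\left(K \right)} = \frac{1}{192} + \frac{K}{19}$ ($I{\left(K \right)} = \frac{K}{19} + \frac{1}{\left(-5 - 3\right) \left(-24\right)} = K \frac{1}{19} + \frac{1}{-5 + \left(-4 + 1\right)} \left(- \frac{1}{24}\right) = \frac{K}{19} + \frac{1}{-5 - 3} \left(- \frac{1}{24}\right) = \frac{K}{19} + \frac{1}{-8} \left(- \frac{1}{24}\right) = \frac{K}{19} - - \frac{1}{192} = \frac{K}{19} + \frac{1}{192} = \frac{1}{192} + \frac{K}{19}$)
$\left(-2005 - 709\right) \left(I{\left(-23 \right)} + 2275\right) = \left(-2005 - 709\right) \left(\left(\frac{1}{192} + \frac{1}{19} \left(-23\right)\right) + 2275\right) = - 2714 \left(\left(\frac{1}{192} - \frac{23}{19}\right) + 2275\right) = - 2714 \left(- \frac{4397}{3648} + 2275\right) = \left(-2714\right) \frac{8294803}{3648} = - \frac{11256047671}{1824}$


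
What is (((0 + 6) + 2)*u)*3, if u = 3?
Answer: 72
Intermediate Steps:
(((0 + 6) + 2)*u)*3 = (((0 + 6) + 2)*3)*3 = ((6 + 2)*3)*3 = (8*3)*3 = 24*3 = 72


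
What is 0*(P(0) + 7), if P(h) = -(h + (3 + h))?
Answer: 0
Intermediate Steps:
P(h) = -3 - 2*h (P(h) = -(3 + 2*h) = -3 - 2*h)
0*(P(0) + 7) = 0*((-3 - 2*0) + 7) = 0*((-3 + 0) + 7) = 0*(-3 + 7) = 0*4 = 0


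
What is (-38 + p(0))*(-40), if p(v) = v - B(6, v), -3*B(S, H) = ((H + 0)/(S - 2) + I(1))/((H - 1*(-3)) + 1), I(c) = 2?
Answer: 4540/3 ≈ 1513.3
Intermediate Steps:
B(S, H) = -(2 + H/(-2 + S))/(3*(4 + H)) (B(S, H) = -((H + 0)/(S - 2) + 2)/(3*((H - 1*(-3)) + 1)) = -(H/(-2 + S) + 2)/(3*((H + 3) + 1)) = -(2 + H/(-2 + S))/(3*((3 + H) + 1)) = -(2 + H/(-2 + S))/(3*(4 + H)))
p(v) = v - (-8 - v)/(3*(16 + 4*v)) (p(v) = v - (4 - v - 2*6)/(3*(-8 - 2*v + 4*6 + v*6)) = v - (4 - v - 12)/(3*(-8 - 2*v + 24 + 6*v)) = v - (-8 - v)/(3*(16 + 4*v)))
(-38 + p(0))*(-40) = (-38 + (8 + 0 + 12*0*(4 + 0))/(12*(4 + 0)))*(-40) = (-38 + (1/12)*(8 + 0 + 12*0*4)/4)*(-40) = (-38 + (1/12)*(¼)*(8 + 0 + 0))*(-40) = (-38 + (1/12)*(¼)*8)*(-40) = (-38 + ⅙)*(-40) = -227/6*(-40) = 4540/3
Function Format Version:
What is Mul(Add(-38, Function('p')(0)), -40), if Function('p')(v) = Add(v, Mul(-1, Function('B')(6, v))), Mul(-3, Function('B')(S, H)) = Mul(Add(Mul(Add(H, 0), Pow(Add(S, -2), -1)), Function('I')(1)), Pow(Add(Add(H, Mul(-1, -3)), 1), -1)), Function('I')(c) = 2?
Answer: Rational(4540, 3) ≈ 1513.3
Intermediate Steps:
Function('B')(S, H) = Mul(Rational(-1, 3), Pow(Add(4, H), -1), Add(2, Mul(H, Pow(Add(-2, S), -1)))) (Function('B')(S, H) = Mul(Rational(-1, 3), Mul(Add(Mul(Add(H, 0), Pow(Add(S, -2), -1)), 2), Pow(Add(Add(H, Mul(-1, -3)), 1), -1))) = Mul(Rational(-1, 3), Mul(Add(Mul(H, Pow(Add(-2, S), -1)), 2), Pow(Add(Add(H, 3), 1), -1))) = Mul(Rational(-1, 3), Mul(Add(2, Mul(H, Pow(Add(-2, S), -1))), Pow(Add(Add(3, H), 1), -1))) = Mul(Rational(-1, 3), Mul(Add(2, Mul(H, Pow(Add(-2, S), -1))), Pow(Add(4, H), -1))) = Mul(Rational(-1, 3), Mul(Pow(Add(4, H), -1), Add(2, Mul(H, Pow(Add(-2, S), -1))))) = Mul(Rational(-1, 3), Pow(Add(4, H), -1), Add(2, Mul(H, Pow(Add(-2, S), -1)))))
Function('p')(v) = Add(v, Mul(Rational(-1, 3), Pow(Add(16, Mul(4, v)), -1), Add(-8, Mul(-1, v)))) (Function('p')(v) = Add(v, Mul(-1, Mul(Rational(1, 3), Pow(Add(-8, Mul(-2, v), Mul(4, 6), Mul(v, 6)), -1), Add(4, Mul(-1, v), Mul(-2, 6))))) = Add(v, Mul(-1, Mul(Rational(1, 3), Pow(Add(-8, Mul(-2, v), 24, Mul(6, v)), -1), Add(4, Mul(-1, v), -12)))) = Add(v, Mul(-1, Mul(Rational(1, 3), Pow(Add(16, Mul(4, v)), -1), Add(-8, Mul(-1, v))))) = Add(v, Mul(Rational(-1, 3), Pow(Add(16, Mul(4, v)), -1), Add(-8, Mul(-1, v)))))
Mul(Add(-38, Function('p')(0)), -40) = Mul(Add(-38, Mul(Rational(1, 12), Pow(Add(4, 0), -1), Add(8, 0, Mul(12, 0, Add(4, 0))))), -40) = Mul(Add(-38, Mul(Rational(1, 12), Pow(4, -1), Add(8, 0, Mul(12, 0, 4)))), -40) = Mul(Add(-38, Mul(Rational(1, 12), Rational(1, 4), Add(8, 0, 0))), -40) = Mul(Add(-38, Mul(Rational(1, 12), Rational(1, 4), 8)), -40) = Mul(Add(-38, Rational(1, 6)), -40) = Mul(Rational(-227, 6), -40) = Rational(4540, 3)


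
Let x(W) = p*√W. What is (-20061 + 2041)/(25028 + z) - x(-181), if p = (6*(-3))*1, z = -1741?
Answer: -18020/23287 + 18*I*√181 ≈ -0.77382 + 242.17*I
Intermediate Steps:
p = -18 (p = -18*1 = -18)
x(W) = -18*√W
(-20061 + 2041)/(25028 + z) - x(-181) = (-20061 + 2041)/(25028 - 1741) - (-18)*√(-181) = -18020/23287 - (-18)*I*√181 = -18020*1/23287 - (-18)*I*√181 = -18020/23287 + 18*I*√181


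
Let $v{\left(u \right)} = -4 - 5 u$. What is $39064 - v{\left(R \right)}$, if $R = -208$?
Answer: $38028$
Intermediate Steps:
$39064 - v{\left(R \right)} = 39064 - \left(-4 - -1040\right) = 39064 - \left(-4 + 1040\right) = 39064 - 1036 = 38028$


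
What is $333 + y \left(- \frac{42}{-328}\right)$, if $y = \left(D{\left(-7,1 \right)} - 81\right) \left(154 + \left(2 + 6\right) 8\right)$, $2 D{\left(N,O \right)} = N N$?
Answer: $- \frac{204045}{164} \approx -1244.2$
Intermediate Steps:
$D{\left(N,O \right)} = \frac{N^{2}}{2}$ ($D{\left(N,O \right)} = \frac{N N}{2} = \frac{N^{2}}{2}$)
$y = -12317$ ($y = \left(\frac{\left(-7\right)^{2}}{2} - 81\right) \left(154 + \left(2 + 6\right) 8\right) = \left(\frac{1}{2} \cdot 49 - 81\right) \left(154 + 8 \cdot 8\right) = \left(\frac{49}{2} - 81\right) \left(154 + 64\right) = \left(- \frac{113}{2}\right) 218 = -12317$)
$333 + y \left(- \frac{42}{-328}\right) = 333 - 12317 \left(- \frac{42}{-328}\right) = 333 - 12317 \left(\left(-42\right) \left(- \frac{1}{328}\right)\right) = 333 - \frac{258657}{164} = - \frac{204045}{164}$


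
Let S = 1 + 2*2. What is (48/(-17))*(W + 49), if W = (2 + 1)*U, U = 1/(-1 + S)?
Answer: -2388/17 ≈ -140.47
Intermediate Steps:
S = 5 (S = 1 + 4 = 5)
U = 1/4 (U = 1/(-1 + 5) = 1/4 ≈ 0.25000)
W = 3/4 (W = (2 + 1)*(1/4) = 3*(1/4) = 3/4 ≈ 0.75000)
(48/(-17))*(W + 49) = (48/(-17))*(3/4 + 49) = (48*(-1/17))*(199/4) = -48/17*199/4 = -2388/17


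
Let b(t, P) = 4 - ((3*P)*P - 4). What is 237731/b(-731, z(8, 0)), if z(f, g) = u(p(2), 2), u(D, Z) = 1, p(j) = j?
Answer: 237731/5 ≈ 47546.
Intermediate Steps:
z(f, g) = 1
b(t, P) = 8 - 3*P² (b(t, P) = 4 - (3*P² - 4) = 4 - (-4 + 3*P²) = 4 + (4 - 3*P²) = 8 - 3*P²)
237731/b(-731, z(8, 0)) = 237731/(8 - 3*1²) = 237731/(8 - 3*1) = 237731/(8 - 3) = 237731/5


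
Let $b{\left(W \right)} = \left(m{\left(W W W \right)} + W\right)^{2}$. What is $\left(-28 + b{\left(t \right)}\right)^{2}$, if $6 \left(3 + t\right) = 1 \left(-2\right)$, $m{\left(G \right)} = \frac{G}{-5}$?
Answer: $\frac{69089344}{531441} \approx 130.0$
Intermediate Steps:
$m{\left(G \right)} = - \frac{G}{5}$ ($m{\left(G \right)} = G \left(- \frac{1}{5}\right) = - \frac{G}{5}$)
$t = - \frac{10}{3}$ ($t = -3 + \frac{1 \left(-2\right)}{6} = -3 + \frac{1}{6} \left(-2\right) = -3 - \frac{1}{3} = - \frac{10}{3} \approx -3.3333$)
$b{\left(W \right)} = \left(W - \frac{W^{3}}{5}\right)^{2}$ ($b{\left(W \right)} = \left(- \frac{W W W}{5} + W\right)^{2} = \left(- \frac{W^{2} W}{5} + W\right)^{2} = \left(- \frac{W^{3}}{5} + W\right)^{2} = \left(W - \frac{W^{3}}{5}\right)^{2}$)
$\left(-28 + b{\left(t \right)}\right)^{2} = \left(-28 + \frac{\left(- \frac{10}{3}\right)^{2} \left(-5 + \left(- \frac{10}{3}\right)^{2}\right)^{2}}{25}\right)^{2} = \left(-28 + \frac{1}{25} \cdot \frac{100}{9} \left(-5 + \frac{100}{9}\right)^{2}\right)^{2} = \left(-28 + \frac{1}{25} \cdot \frac{100}{9} \left(\frac{55}{9}\right)^{2}\right)^{2} = \left(-28 + \frac{1}{25} \cdot \frac{100}{9} \cdot \frac{3025}{81}\right)^{2} = \left(-28 + \frac{12100}{729}\right)^{2} = \left(- \frac{8312}{729}\right)^{2} = \frac{69089344}{531441}$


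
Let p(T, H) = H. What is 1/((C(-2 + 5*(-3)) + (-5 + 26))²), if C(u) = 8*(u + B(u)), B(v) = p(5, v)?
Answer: 1/63001 ≈ 1.5873e-5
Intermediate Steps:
B(v) = v
C(u) = 16*u (C(u) = 8*(u + u) = 8*(2*u) = 16*u)
1/((C(-2 + 5*(-3)) + (-5 + 26))²) = 1/((16*(-2 + 5*(-3)) + (-5 + 26))²) = 1/((16*(-2 - 15) + 21)²) = 1/((16*(-17) + 21)²) = 1/((-272 + 21)²) = 1/((-251)²) = 1/63001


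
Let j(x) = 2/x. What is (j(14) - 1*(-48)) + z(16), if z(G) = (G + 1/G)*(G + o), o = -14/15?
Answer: 243727/840 ≈ 290.15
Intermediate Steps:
o = -14/15 (o = -14*1/15 = -14/15 ≈ -0.93333)
z(G) = (-14/15 + G)*(G + 1/G) (z(G) = (G + 1/G)*(G - 14/15) = (G + 1/G)*(-14/15 + G) = (-14/15 + G)*(G + 1/G))
(j(14) - 1*(-48)) + z(16) = (2/14 - 1*(-48)) + (1 + 16**2 - 14/15*16 - 14/15/16) = (2*(1/14) + 48) + (1 + 256 - 224/15 - 14/15*1/16) = (1/7 + 48) + (1 + 256 - 224/15 - 7/120) = 337/7 + 29041/120 = 243727/840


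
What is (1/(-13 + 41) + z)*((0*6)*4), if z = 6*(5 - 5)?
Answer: 0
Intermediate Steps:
z = 0 (z = 6*0 = 0)
(1/(-13 + 41) + z)*((0*6)*4) = (1/(-13 + 41) + 0)*((0*6)*4) = (1/28 + 0)*(0*4) = (1/28 + 0)*0 = (1/28)*0 = 0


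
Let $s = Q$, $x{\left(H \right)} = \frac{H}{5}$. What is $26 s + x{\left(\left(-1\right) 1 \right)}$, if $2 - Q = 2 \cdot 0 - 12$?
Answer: $\frac{1819}{5} \approx 363.8$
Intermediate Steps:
$x{\left(H \right)} = \frac{H}{5}$ ($x{\left(H \right)} = H \frac{1}{5} = \frac{H}{5}$)
$Q = 14$ ($Q = 2 - \left(2 \cdot 0 - 12\right) = 2 - \left(0 - 12\right) = 2 - -12 = 2 + 12 = 14$)
$s = 14$
$26 s + x{\left(\left(-1\right) 1 \right)} = 26 \cdot 14 + \frac{\left(-1\right) 1}{5} = 364 + \frac{1}{5} \left(-1\right) = 364 - \frac{1}{5} = \frac{1819}{5}$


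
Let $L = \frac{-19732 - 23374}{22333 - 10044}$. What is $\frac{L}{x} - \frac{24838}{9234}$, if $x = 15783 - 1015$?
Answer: $- \frac{1127024110145}{418955703192} \approx -2.6901$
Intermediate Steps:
$x = 14768$
$L = - \frac{43106}{12289} \approx -3.5077$
$\frac{L}{x} - \frac{24838}{9234} = - \frac{43106}{12289 \cdot 14768} - \frac{24838}{9234} = \left(- \frac{43106}{12289}\right) \frac{1}{14768} - \frac{12419}{4617} = - \frac{21553}{90741976} - \frac{12419}{4617} = - \frac{1127024110145}{418955703192}$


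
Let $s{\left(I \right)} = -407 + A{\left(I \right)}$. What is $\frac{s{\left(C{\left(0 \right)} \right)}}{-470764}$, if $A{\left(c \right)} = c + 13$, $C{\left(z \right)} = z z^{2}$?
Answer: $\frac{197}{235382} \approx 0.00083694$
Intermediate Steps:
$C{\left(z \right)} = z^{3}$
$A{\left(c \right)} = 13 + c$
$s{\left(I \right)} = -394 + I$ ($s{\left(I \right)} = -407 + \left(13 + I\right) = -394 + I$)
$\frac{s{\left(C{\left(0 \right)} \right)}}{-470764} = \frac{-394 + 0^{3}}{-470764} = \left(-394 + 0\right) \left(- \frac{1}{470764}\right) = \left(-394\right) \left(- \frac{1}{470764}\right) = \frac{197}{235382}$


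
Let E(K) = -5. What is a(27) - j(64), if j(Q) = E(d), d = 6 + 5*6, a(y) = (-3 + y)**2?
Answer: 581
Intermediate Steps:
d = 36 (d = 6 + 30 = 36)
j(Q) = -5
a(27) - j(64) = (-3 + 27)**2 - 1*(-5) = 24**2 + 5 = 576 + 5 = 581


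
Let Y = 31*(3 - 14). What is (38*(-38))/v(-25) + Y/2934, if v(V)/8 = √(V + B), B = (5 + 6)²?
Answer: -341/2934 - 361*√6/48 ≈ -18.538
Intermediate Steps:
B = 121 (B = 11² = 121)
v(V) = 8*√(121 + V) (v(V) = 8*√(V + 121) = 8*√(121 + V))
Y = -341 (Y = 31*(-11) = -341)
(38*(-38))/v(-25) + Y/2934 = (38*(-38))/((8*√(121 - 25))) - 341/2934 = -1444*√6/192 - 341*1/2934 = -1444*√6/192 - 341/2934 = -361*√6/48 - 341/2934 = -341/2934 - 361*√6/48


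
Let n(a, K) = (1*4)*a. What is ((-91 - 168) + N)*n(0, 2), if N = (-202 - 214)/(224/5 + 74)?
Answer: 0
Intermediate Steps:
n(a, K) = 4*a
N = -1040/297 (N = -416/(224*(1/5) + 74) = -416/(224/5 + 74) = -416/594/5 = -416*5/594 = -1040/297 ≈ -3.5017)
((-91 - 168) + N)*n(0, 2) = ((-91 - 168) - 1040/297)*(4*0) = (-259 - 1040/297)*0 = -77963/297*0 = 0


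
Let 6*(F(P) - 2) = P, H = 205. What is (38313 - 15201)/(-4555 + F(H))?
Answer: -138672/27113 ≈ -5.1146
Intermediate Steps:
F(P) = 2 + P/6
(38313 - 15201)/(-4555 + F(H)) = (38313 - 15201)/(-4555 + (2 + (1/6)*205)) = 23112/(-4555 + (2 + 205/6)) = 23112/(-4555 + 217/6) = 23112/(-27113/6) = 23112*(-6/27113) = -138672/27113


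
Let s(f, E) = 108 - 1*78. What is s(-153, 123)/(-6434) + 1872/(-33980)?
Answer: -1632981/27328415 ≈ -0.059754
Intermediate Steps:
s(f, E) = 30 (s(f, E) = 108 - 78 = 30)
s(-153, 123)/(-6434) + 1872/(-33980) = 30/(-6434) + 1872/(-33980) = 30*(-1/6434) + 1872*(-1/33980) = -15/3217 - 468/8495 = -1632981/27328415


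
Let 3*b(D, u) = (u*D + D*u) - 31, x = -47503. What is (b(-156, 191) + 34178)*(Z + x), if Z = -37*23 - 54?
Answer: -692411896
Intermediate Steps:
b(D, u) = -31/3 + 2*D*u/3 (b(D, u) = ((u*D + D*u) - 31)/3 = ((D*u + D*u) - 31)/3 = (2*D*u - 31)/3 = (-31 + 2*D*u)/3 = -31/3 + 2*D*u/3)
Z = -905 (Z = -851 - 54 = -905)
(b(-156, 191) + 34178)*(Z + x) = ((-31/3 + (2/3)*(-156)*191) + 34178)*(-905 - 47503) = ((-31/3 - 19864) + 34178)*(-48408) = (-59623/3 + 34178)*(-48408) = (42911/3)*(-48408) = -692411896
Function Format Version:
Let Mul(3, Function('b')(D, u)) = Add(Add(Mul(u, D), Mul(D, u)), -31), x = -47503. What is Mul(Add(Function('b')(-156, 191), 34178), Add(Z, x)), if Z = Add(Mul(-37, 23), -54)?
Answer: -692411896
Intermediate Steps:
Function('b')(D, u) = Add(Rational(-31, 3), Mul(Rational(2, 3), D, u)) (Function('b')(D, u) = Mul(Rational(1, 3), Add(Add(Mul(u, D), Mul(D, u)), -31)) = Mul(Rational(1, 3), Add(Add(Mul(D, u), Mul(D, u)), -31)) = Mul(Rational(1, 3), Add(Mul(2, D, u), -31)) = Mul(Rational(1, 3), Add(-31, Mul(2, D, u))) = Add(Rational(-31, 3), Mul(Rational(2, 3), D, u)))
Z = -905 (Z = Add(-851, -54) = -905)
Mul(Add(Function('b')(-156, 191), 34178), Add(Z, x)) = Mul(Add(Add(Rational(-31, 3), Mul(Rational(2, 3), -156, 191)), 34178), Add(-905, -47503)) = Mul(Add(Add(Rational(-31, 3), -19864), 34178), -48408) = Mul(Add(Rational(-59623, 3), 34178), -48408) = Mul(Rational(42911, 3), -48408) = -692411896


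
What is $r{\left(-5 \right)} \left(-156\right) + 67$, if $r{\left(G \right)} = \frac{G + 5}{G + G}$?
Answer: $67$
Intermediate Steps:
$r{\left(G \right)} = \frac{5 + G}{2 G}$
$r{\left(-5 \right)} \left(-156\right) + 67 = \frac{5 - 5}{2 \left(-5\right)} \left(-156\right) + 67 = \frac{1}{2} \left(- \frac{1}{5}\right) 0 \left(-156\right) + 67 = 0 \left(-156\right) + 67 = 0 + 67 = 67$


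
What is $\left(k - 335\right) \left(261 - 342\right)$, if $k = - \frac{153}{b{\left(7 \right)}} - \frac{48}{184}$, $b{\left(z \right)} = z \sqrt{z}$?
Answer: $\frac{624591}{23} + \frac{12393 \sqrt{7}}{49} \approx 27825.0$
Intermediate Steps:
$b{\left(z \right)} = z^{\frac{3}{2}}$
$k = - \frac{6}{23} - \frac{153 \sqrt{7}}{49}$ ($k = - \frac{153}{7^{\frac{3}{2}}} - \frac{48}{184} = - \frac{153}{7 \sqrt{7}} - \frac{6}{23} = - 153 \frac{\sqrt{7}}{49} - \frac{6}{23} = - \frac{153 \sqrt{7}}{49} - \frac{6}{23} = - \frac{6}{23} - \frac{153 \sqrt{7}}{49} \approx -8.5221$)
$\left(k - 335\right) \left(261 - 342\right) = \left(\left(- \frac{6}{23} - \frac{153 \sqrt{7}}{49}\right) - 335\right) \left(261 - 342\right) = \left(- \frac{7711}{23} - \frac{153 \sqrt{7}}{49}\right) \left(-81\right) = \frac{624591}{23} + \frac{12393 \sqrt{7}}{49}$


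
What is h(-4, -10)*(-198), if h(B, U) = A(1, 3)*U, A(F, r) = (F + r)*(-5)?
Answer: -39600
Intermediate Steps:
A(F, r) = -5*F - 5*r
h(B, U) = -20*U (h(B, U) = (-5*1 - 5*3)*U = (-5 - 15)*U = -20*U)
h(-4, -10)*(-198) = -20*(-10)*(-198) = 200*(-198) = -39600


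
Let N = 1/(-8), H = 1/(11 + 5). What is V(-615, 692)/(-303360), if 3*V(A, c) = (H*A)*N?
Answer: -41/7766016 ≈ -5.2794e-6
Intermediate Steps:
H = 1/16 ≈ 0.062500
N = -⅛ ≈ -0.12500
V(A, c) = -A/384 (V(A, c) = ((A/16)*(-⅛))/3 = (-A/128)/3 = -A/384)
V(-615, 692)/(-303360) = -1/384*(-615)/(-303360) = (205/128)*(-1/303360) = -41/7766016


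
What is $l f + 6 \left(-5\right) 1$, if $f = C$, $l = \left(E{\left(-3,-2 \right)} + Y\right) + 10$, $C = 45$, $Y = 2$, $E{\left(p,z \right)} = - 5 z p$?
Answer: $-840$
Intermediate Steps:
$E{\left(p,z \right)} = - 5 p z$
$l = -18$ ($l = \left(\left(-5\right) \left(-3\right) \left(-2\right) + 2\right) + 10 = \left(-30 + 2\right) + 10 = -28 + 10 = -18$)
$f = 45$
$l f + 6 \left(-5\right) 1 = \left(-18\right) 45 + 6 \left(-5\right) 1 = -810 - 30 = -840$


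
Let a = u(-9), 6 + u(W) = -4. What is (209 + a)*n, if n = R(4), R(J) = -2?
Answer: -398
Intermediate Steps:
u(W) = -10 (u(W) = -6 - 4 = -10)
n = -2
a = -10
(209 + a)*n = (209 - 10)*(-2) = 199*(-2) = -398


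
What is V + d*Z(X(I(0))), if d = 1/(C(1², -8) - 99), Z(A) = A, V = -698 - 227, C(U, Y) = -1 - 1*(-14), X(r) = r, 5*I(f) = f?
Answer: -925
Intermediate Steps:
I(f) = f/5
C(U, Y) = 13 (C(U, Y) = -1 + 14 = 13)
V = -925
d = -1/86 (d = 1/(13 - 99) = 1/(-86) = -1/86 ≈ -0.011628)
V + d*Z(X(I(0))) = -925 - 0/430 = -925 - 1/86*0 = -925 + 0 = -925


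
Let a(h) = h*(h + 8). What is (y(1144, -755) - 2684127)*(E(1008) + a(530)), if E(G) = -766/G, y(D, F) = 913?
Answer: -192802579434439/252 ≈ -7.6509e+11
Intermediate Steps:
a(h) = h*(8 + h)
(y(1144, -755) - 2684127)*(E(1008) + a(530)) = (913 - 2684127)*(-766/1008 + 530*(8 + 530)) = -2683214*(-766*1/1008 + 530*538) = -2683214*(-383/504 + 285140) = -2683214*143710177/504 = -192802579434439/252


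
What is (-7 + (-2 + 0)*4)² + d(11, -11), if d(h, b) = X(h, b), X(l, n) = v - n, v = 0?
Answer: 236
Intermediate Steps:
X(l, n) = -n (X(l, n) = 0 - n = -n)
d(h, b) = -b
(-7 + (-2 + 0)*4)² + d(11, -11) = (-7 + (-2 + 0)*4)² - 1*(-11) = (-7 - 2*4)² + 11 = (-7 - 8)² + 11 = (-15)² + 11 = 225 + 11 = 236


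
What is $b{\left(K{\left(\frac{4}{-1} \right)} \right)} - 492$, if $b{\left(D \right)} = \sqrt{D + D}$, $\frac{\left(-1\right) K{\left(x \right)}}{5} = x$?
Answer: $-492 + 2 \sqrt{10} \approx -485.68$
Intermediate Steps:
$K{\left(x \right)} = - 5 x$
$b{\left(D \right)} = \sqrt{2} \sqrt{D}$ ($b{\left(D \right)} = \sqrt{2 D} = \sqrt{2} \sqrt{D}$)
$b{\left(K{\left(\frac{4}{-1} \right)} \right)} - 492 = \sqrt{2} \sqrt{- 5 \frac{4}{-1}} - 492 = \sqrt{2} \sqrt{- 5 \cdot 4 \left(-1\right)} - 492 = \sqrt{2} \sqrt{\left(-5\right) \left(-4\right)} - 492 = \sqrt{2} \sqrt{20} - 492 = \sqrt{2} \cdot 2 \sqrt{5} - 492 = 2 \sqrt{10} - 492 = -492 + 2 \sqrt{10}$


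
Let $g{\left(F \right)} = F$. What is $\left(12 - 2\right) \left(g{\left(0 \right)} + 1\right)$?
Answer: $10$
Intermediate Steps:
$\left(12 - 2\right) \left(g{\left(0 \right)} + 1\right) = \left(12 - 2\right) \left(0 + 1\right) = 10 \cdot 1 = 10$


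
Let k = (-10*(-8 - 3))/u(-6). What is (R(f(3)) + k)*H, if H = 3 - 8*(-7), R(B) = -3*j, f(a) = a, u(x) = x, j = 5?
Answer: -5900/3 ≈ -1966.7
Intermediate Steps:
R(B) = -15 (R(B) = -3*5 = -15)
k = -55/3 (k = -10*(-8 - 3)/(-6) = -10*(-11)*(-⅙) = 110*(-⅙) = -55/3 ≈ -18.333)
H = 59 (H = 3 + 56 = 59)
(R(f(3)) + k)*H = (-15 - 55/3)*59 = -100/3*59 = -5900/3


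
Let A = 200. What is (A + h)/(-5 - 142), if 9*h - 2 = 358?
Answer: -80/49 ≈ -1.6327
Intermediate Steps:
h = 40 (h = 2/9 + (⅑)*358 = 2/9 + 358/9 = 40)
(A + h)/(-5 - 142) = (200 + 40)/(-5 - 142) = 240/(-147) = 240*(-1/147) = -80/49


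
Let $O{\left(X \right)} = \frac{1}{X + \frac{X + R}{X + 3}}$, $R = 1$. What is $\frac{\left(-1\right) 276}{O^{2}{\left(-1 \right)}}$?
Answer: $-276$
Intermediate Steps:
$O{\left(X \right)} = \frac{1}{X + \frac{1 + X}{3 + X}}$ ($O{\left(X \right)} = \frac{1}{X + \frac{X + 1}{X + 3}} = \frac{1}{X + \frac{1 + X}{3 + X}}$)
$\frac{\left(-1\right) 276}{O^{2}{\left(-1 \right)}} = \frac{\left(-1\right) 276}{\left(\frac{3 - 1}{1 + \left(-1\right)^{2} + 4 \left(-1\right)}\right)^{2}} = - \frac{276}{\left(\frac{1}{1 + 1 - 4} \cdot 2\right)^{2}} = - \frac{276}{\left(\frac{1}{-2} \cdot 2\right)^{2}} = - \frac{276}{\left(\left(- \frac{1}{2}\right) 2\right)^{2}} = - \frac{276}{\left(-1\right)^{2}} = - \frac{276}{1} = \left(-276\right) 1 = -276$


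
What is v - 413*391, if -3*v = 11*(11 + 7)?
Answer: -161549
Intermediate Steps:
v = -66 (v = -11*(11 + 7)/3 = -11*18/3 = -⅓*198 = -66)
v - 413*391 = -66 - 413*391 = -66 - 161483 = -161549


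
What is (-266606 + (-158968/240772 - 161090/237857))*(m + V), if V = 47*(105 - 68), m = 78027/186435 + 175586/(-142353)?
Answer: -1304338581823507263640880332/2814635938288104693 ≈ -4.6341e+8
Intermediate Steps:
m = -801036977/982947465 (m = 78027*(1/186435) + 175586*(-1/142353) = 26009/62145 - 175586/142353 = -801036977/982947465 ≈ -0.81493)
V = 1739 (V = 47*37 = 1739)
(-266606 + (-158968/240772 - 161090/237857))*(m + V) = (-266606 + (-158968/240772 - 161090/237857))*(-801036977/982947465 + 1739) = (-266606 + (-158968*1/240772 - 161090*1/237857))*(1708544604658/982947465) = (-266606 + (-39742/60193 - 161090/237857))*(1708544604658/982947465) = (-266606 - 19149403264/14317326401)*(1708544604658/982947465) = -3817104271868270/14317326401*1708544604658/982947465 = -1304338581823507263640880332/2814635938288104693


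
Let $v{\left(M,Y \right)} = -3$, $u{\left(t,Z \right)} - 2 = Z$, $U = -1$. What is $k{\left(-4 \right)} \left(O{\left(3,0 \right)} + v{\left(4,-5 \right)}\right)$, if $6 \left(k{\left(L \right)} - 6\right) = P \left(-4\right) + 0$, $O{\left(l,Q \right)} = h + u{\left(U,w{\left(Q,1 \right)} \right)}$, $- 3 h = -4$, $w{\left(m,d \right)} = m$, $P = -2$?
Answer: $\frac{22}{9} \approx 2.4444$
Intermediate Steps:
$u{\left(t,Z \right)} = 2 + Z$
$h = \frac{4}{3}$ ($h = \left(- \frac{1}{3}\right) \left(-4\right) = \frac{4}{3} \approx 1.3333$)
$O{\left(l,Q \right)} = \frac{10}{3} + Q$ ($O{\left(l,Q \right)} = \frac{4}{3} + \left(2 + Q\right) = \frac{10}{3} + Q$)
$k{\left(L \right)} = \frac{22}{3}$ ($k{\left(L \right)} = 6 + \frac{\left(-2\right) \left(-4\right) + 0}{6} = 6 + \frac{8 + 0}{6} = 6 + \frac{1}{6} \cdot 8 = 6 + \frac{4}{3} = \frac{22}{3}$)
$k{\left(-4 \right)} \left(O{\left(3,0 \right)} + v{\left(4,-5 \right)}\right) = \frac{22 \left(\left(\frac{10}{3} + 0\right) - 3\right)}{3} = \frac{22 \left(\frac{10}{3} - 3\right)}{3} = \frac{22}{3} \cdot \frac{1}{3} = \frac{22}{9}$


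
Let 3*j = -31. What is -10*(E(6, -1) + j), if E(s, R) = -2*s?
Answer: 670/3 ≈ 223.33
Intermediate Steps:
j = -31/3 (j = (⅓)*(-31) = -31/3 ≈ -10.333)
-10*(E(6, -1) + j) = -10*(-2*6 - 31/3) = -10*(-12 - 31/3) = -10*(-67/3) = 670/3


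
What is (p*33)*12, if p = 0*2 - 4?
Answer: -1584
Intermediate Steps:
p = -4 (p = 0 - 4 = -4)
(p*33)*12 = -4*33*12 = -132*12 = -1584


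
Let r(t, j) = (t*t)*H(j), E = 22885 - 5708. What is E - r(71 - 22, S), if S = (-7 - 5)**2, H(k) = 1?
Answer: 14776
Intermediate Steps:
E = 17177
S = 144 (S = (-12)**2 = 144)
r(t, j) = t**2 (r(t, j) = (t*t)*1 = t**2*1 = t**2)
E - r(71 - 22, S) = 17177 - (71 - 22)**2 = 17177 - 1*49**2 = 17177 - 1*2401 = 17177 - 2401 = 14776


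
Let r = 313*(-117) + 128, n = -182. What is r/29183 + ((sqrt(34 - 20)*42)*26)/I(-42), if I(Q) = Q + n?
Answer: -36493/29183 - 39*sqrt(14)/8 ≈ -19.491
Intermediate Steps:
r = -36493 (r = -36621 + 128 = -36493)
I(Q) = -182 + Q (I(Q) = Q - 182 = -182 + Q)
r/29183 + ((sqrt(34 - 20)*42)*26)/I(-42) = -36493/29183 + ((sqrt(34 - 20)*42)*26)/(-182 - 42) = -36493*1/29183 + ((sqrt(14)*42)*26)/(-224) = -36493/29183 + ((42*sqrt(14))*26)*(-1/224) = -36493/29183 + (1092*sqrt(14))*(-1/224) = -36493/29183 - 39*sqrt(14)/8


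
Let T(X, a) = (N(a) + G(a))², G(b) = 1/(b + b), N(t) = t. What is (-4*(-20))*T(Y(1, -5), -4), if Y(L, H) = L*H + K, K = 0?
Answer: 5445/4 ≈ 1361.3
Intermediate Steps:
G(b) = 1/(2*b)
Y(L, H) = H*L (Y(L, H) = L*H + 0 = H*L + 0 = H*L)
T(X, a) = (a + 1/(2*a))²
(-4*(-20))*T(Y(1, -5), -4) = (-4*(-20))*(-4 + (½)/(-4))² = 80*(-4 + (½)*(-¼))² = 80*(-4 - ⅛)² = 80*(-33/8)² = 80*(1089/64) = 5445/4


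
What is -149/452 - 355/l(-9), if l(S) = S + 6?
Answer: 160013/1356 ≈ 118.00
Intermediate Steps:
l(S) = 6 + S
-149/452 - 355/l(-9) = -149/452 - 355/(6 - 9) = -149*1/452 - 355/(-3) = -149/452 - 355*(-⅓) = -149/452 + 355/3 = 160013/1356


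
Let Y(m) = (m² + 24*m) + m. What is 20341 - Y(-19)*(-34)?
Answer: 16465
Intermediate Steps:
Y(m) = m² + 25*m
20341 - Y(-19)*(-34) = 20341 - (-19*(25 - 19))*(-34) = 20341 - (-19*6)*(-34) = 20341 - (-114)*(-34) = 20341 - 1*3876 = 20341 - 3876 = 16465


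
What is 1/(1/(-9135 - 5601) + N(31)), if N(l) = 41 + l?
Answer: 14736/1060991 ≈ 0.013889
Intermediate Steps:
1/(1/(-9135 - 5601) + N(31)) = 1/(1/(-9135 - 5601) + (41 + 31)) = 1/(1/(-14736) + 72) = 1/(-1/14736 + 72) = 1/(1060991/14736) = 14736/1060991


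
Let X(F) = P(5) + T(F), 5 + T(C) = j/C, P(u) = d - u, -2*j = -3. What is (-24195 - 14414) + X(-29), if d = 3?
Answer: -2239731/58 ≈ -38616.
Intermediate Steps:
j = 3/2 (j = -½*(-3) = 3/2 ≈ 1.5000)
P(u) = 3 - u
T(C) = -5 + 3/(2*C)
X(F) = -7 + 3/(2*F) (X(F) = (3 - 1*5) + (-5 + 3/(2*F)) = (3 - 5) + (-5 + 3/(2*F)) = -2 + (-5 + 3/(2*F)) = -7 + 3/(2*F))
(-24195 - 14414) + X(-29) = (-24195 - 14414) + (-7 + (3/2)/(-29)) = -38609 + (-7 + (3/2)*(-1/29)) = -38609 + (-7 - 3/58) = -38609 - 409/58 = -2239731/58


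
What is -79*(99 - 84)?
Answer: -1185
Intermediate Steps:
-79*(99 - 84) = -79*15 = -1185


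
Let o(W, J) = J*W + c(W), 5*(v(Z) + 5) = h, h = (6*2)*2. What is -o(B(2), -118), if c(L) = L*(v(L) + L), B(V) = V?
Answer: 1162/5 ≈ 232.40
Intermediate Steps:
h = 24 (h = 12*2 = 24)
v(Z) = -1/5 (v(Z) = -5 + (1/5)*24 = -5 + 24/5 = -1/5)
c(L) = L*(-1/5 + L)
o(W, J) = J*W + W*(-1/5 + W)
-o(B(2), -118) = -2*(-1/5 - 118 + 2) = -2*(-581)/5 = -1*(-1162/5) = 1162/5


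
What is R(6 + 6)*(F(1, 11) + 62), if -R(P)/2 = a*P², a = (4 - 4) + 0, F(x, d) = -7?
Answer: 0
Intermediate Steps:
a = 0 (a = 0 + 0 = 0)
R(P) = 0 (R(P) = -0*P² = -2*0 = 0)
R(6 + 6)*(F(1, 11) + 62) = 0*(-7 + 62) = 0*55 = 0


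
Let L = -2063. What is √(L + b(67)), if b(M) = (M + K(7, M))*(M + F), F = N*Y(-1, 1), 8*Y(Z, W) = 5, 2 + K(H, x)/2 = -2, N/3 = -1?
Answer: √28470/4 ≈ 42.183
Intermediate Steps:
N = -3 (N = 3*(-1) = -3)
K(H, x) = -8 (K(H, x) = -4 + 2*(-2) = -4 - 4 = -8)
Y(Z, W) = 5/8 (Y(Z, W) = (⅛)*5 = 5/8)
F = -15/8 (F = -3*5/8 = -15/8 ≈ -1.8750)
b(M) = (-8 + M)*(-15/8 + M) (b(M) = (M - 8)*(M - 15/8) = (-8 + M)*(-15/8 + M))
√(L + b(67)) = √(-2063 + (15 + 67² - 79/8*67)) = √(-2063 + (15 + 4489 - 5293/8)) = √(-2063 + 30739/8) = √(14235/8) = √28470/4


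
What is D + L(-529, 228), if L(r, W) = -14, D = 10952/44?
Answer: 2584/11 ≈ 234.91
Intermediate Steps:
D = 2738/11 (D = (1/44)*10952 = 2738/11 ≈ 248.91)
D + L(-529, 228) = 2738/11 - 14 = 2584/11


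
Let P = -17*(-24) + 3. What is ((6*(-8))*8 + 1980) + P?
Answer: 2007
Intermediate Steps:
P = 411 (P = 408 + 3 = 411)
((6*(-8))*8 + 1980) + P = ((6*(-8))*8 + 1980) + 411 = (-48*8 + 1980) + 411 = (-384 + 1980) + 411 = 1596 + 411 = 2007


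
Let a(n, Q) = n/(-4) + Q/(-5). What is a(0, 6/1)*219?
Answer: -1314/5 ≈ -262.80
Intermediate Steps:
a(n, Q) = -n/4 - Q/5 (a(n, Q) = n*(-¼) + Q*(-⅕) = -n/4 - Q/5)
a(0, 6/1)*219 = (-¼*0 - 6/(5*1))*219 = (0 - 6/5)*219 = -6/5*219 = -1314/5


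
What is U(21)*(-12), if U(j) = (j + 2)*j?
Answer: -5796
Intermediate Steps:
U(j) = j*(2 + j) (U(j) = (2 + j)*j = j*(2 + j))
U(21)*(-12) = (21*(2 + 21))*(-12) = (21*23)*(-12) = 483*(-12) = -5796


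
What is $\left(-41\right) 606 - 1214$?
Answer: $-26060$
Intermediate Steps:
$\left(-41\right) 606 - 1214 = -24846 - 1214 = -26060$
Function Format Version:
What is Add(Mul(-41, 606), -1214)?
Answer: -26060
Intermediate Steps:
Add(Mul(-41, 606), -1214) = Add(-24846, -1214) = -26060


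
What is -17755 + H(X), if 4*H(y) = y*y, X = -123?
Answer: -55891/4 ≈ -13973.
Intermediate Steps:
H(y) = y²/4 (H(y) = (y*y)/4 = y²/4)
-17755 + H(X) = -17755 + (¼)*(-123)² = -17755 + (¼)*15129 = -17755 + 15129/4 = -55891/4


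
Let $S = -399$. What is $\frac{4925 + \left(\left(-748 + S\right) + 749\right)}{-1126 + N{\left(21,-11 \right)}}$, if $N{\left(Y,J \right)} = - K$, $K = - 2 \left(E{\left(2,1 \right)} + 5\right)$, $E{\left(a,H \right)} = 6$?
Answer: $- \frac{1509}{368} \approx -4.1005$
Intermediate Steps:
$K = -22$ ($K = - 2 \left(6 + 5\right) = \left(-2\right) 11 = -22$)
$N{\left(Y,J \right)} = 22$ ($N{\left(Y,J \right)} = \left(-1\right) \left(-22\right) = 22$)
$\frac{4925 + \left(\left(-748 + S\right) + 749\right)}{-1126 + N{\left(21,-11 \right)}} = \frac{4925 + \left(\left(-748 - 399\right) + 749\right)}{-1126 + 22} = \frac{4925 + \left(-1147 + 749\right)}{-1104} = \left(4925 - 398\right) \left(- \frac{1}{1104}\right) = 4527 \left(- \frac{1}{1104}\right) = - \frac{1509}{368}$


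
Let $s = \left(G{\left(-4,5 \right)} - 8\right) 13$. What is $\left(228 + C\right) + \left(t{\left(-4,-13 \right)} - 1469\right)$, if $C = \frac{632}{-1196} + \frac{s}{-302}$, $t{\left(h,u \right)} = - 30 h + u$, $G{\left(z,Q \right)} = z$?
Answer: $- \frac{51199502}{45149} \approx -1134.0$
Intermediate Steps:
$t{\left(h,u \right)} = u - 30 h$
$s = -156$ ($s = \left(-4 - 8\right) 13 = \left(-12\right) 13 = -156$)
$C = - \frac{536}{45149}$ ($C = \frac{632}{-1196} - \frac{156}{-302} = 632 \left(- \frac{1}{1196}\right) - - \frac{78}{151} = - \frac{158}{299} + \frac{78}{151} = - \frac{536}{45149} \approx -0.011872$)
$\left(228 + C\right) + \left(t{\left(-4,-13 \right)} - 1469\right) = \left(228 - \frac{536}{45149}\right) - 1362 = \frac{10293436}{45149} + \left(\left(-13 + 120\right) - 1469\right) = \frac{10293436}{45149} + \left(107 - 1469\right) = \frac{10293436}{45149} - 1362 = - \frac{51199502}{45149}$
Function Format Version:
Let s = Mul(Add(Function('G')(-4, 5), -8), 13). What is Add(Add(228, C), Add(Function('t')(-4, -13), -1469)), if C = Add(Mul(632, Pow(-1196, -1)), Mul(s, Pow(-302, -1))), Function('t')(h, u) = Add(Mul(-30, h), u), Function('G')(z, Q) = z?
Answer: Rational(-51199502, 45149) ≈ -1134.0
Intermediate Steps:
Function('t')(h, u) = Add(u, Mul(-30, h))
s = -156 (s = Mul(Add(-4, -8), 13) = Mul(-12, 13) = -156)
C = Rational(-536, 45149) (C = Add(Mul(632, Pow(-1196, -1)), Mul(-156, Pow(-302, -1))) = Add(Mul(632, Rational(-1, 1196)), Mul(-156, Rational(-1, 302))) = Add(Rational(-158, 299), Rational(78, 151)) = Rational(-536, 45149) ≈ -0.011872)
Add(Add(228, C), Add(Function('t')(-4, -13), -1469)) = Add(Add(228, Rational(-536, 45149)), Add(Add(-13, Mul(-30, -4)), -1469)) = Add(Rational(10293436, 45149), Add(Add(-13, 120), -1469)) = Add(Rational(10293436, 45149), Add(107, -1469)) = Add(Rational(10293436, 45149), -1362) = Rational(-51199502, 45149)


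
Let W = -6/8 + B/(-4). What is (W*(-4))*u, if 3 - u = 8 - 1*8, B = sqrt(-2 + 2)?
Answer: 9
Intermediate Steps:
B = 0 (B = sqrt(0) = 0)
W = -3/4 (W = -6/8 + 0/(-4) = -6*1/8 + 0*(-1/4) = -3/4 + 0 = -3/4 ≈ -0.75000)
u = 3 (u = 3 - (8 - 1*8) = 3 - (8 - 8) = 3 - 1*0 = 3 + 0 = 3)
(W*(-4))*u = -3/4*(-4)*3 = 3*3 = 9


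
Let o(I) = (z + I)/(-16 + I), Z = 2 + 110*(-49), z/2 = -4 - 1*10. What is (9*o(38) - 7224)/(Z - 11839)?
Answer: 3453/8239 ≈ 0.41910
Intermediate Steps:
z = -28 (z = 2*(-4 - 1*10) = 2*(-4 - 10) = 2*(-14) = -28)
Z = -5388 (Z = 2 - 5390 = -5388)
o(I) = (-28 + I)/(-16 + I)
(9*o(38) - 7224)/(Z - 11839) = (9*((-28 + 38)/(-16 + 38)) - 7224)/(-5388 - 11839) = (9*(10/22) - 7224)/(-17227) = (9*((1/22)*10) - 7224)*(-1/17227) = (9*(5/11) - 7224)*(-1/17227) = (45/11 - 7224)*(-1/17227) = -79419/11*(-1/17227) = 3453/8239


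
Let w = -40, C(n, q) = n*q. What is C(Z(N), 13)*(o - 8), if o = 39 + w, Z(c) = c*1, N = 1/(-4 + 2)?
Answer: 117/2 ≈ 58.500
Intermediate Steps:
N = -1/2 (N = 1/(-2) = -1/2 ≈ -0.50000)
Z(c) = c
o = -1 (o = 39 - 40 = -1)
C(Z(N), 13)*(o - 8) = (-1/2*13)*(-1 - 8) = -13/2*(-9) = 117/2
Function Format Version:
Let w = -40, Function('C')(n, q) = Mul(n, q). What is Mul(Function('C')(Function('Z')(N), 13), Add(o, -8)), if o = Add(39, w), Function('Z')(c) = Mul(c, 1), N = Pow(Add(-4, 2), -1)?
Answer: Rational(117, 2) ≈ 58.500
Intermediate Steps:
N = Rational(-1, 2) (N = Pow(-2, -1) = Rational(-1, 2) ≈ -0.50000)
Function('Z')(c) = c
o = -1 (o = Add(39, -40) = -1)
Mul(Function('C')(Function('Z')(N), 13), Add(o, -8)) = Mul(Mul(Rational(-1, 2), 13), Add(-1, -8)) = Mul(Rational(-13, 2), -9) = Rational(117, 2)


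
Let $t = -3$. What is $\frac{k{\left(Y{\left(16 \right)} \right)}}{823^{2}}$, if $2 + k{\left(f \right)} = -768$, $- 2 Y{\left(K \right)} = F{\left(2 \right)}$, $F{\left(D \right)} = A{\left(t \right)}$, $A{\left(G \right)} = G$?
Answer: $- \frac{770}{677329} \approx -0.0011368$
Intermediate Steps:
$F{\left(D \right)} = -3$
$Y{\left(K \right)} = \frac{3}{2}$ ($Y{\left(K \right)} = \left(- \frac{1}{2}\right) \left(-3\right) = \frac{3}{2}$)
$k{\left(f \right)} = -770$ ($k{\left(f \right)} = -2 - 768 = -770$)
$\frac{k{\left(Y{\left(16 \right)} \right)}}{823^{2}} = - \frac{770}{823^{2}} = - \frac{770}{677329}$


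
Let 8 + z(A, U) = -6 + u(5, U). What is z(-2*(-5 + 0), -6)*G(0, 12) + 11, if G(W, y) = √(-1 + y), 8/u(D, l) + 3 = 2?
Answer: 11 - 22*√11 ≈ -61.966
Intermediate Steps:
u(D, l) = -8 (u(D, l) = 8/(-3 + 2) = 8/(-1) = 8*(-1) = -8)
z(A, U) = -22 (z(A, U) = -8 + (-6 - 8) = -8 - 14 = -22)
z(-2*(-5 + 0), -6)*G(0, 12) + 11 = -22*√(-1 + 12) + 11 = -22*√11 + 11 = 11 - 22*√11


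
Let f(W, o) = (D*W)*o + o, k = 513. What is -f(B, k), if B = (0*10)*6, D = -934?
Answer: -513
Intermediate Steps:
B = 0 (B = 0*6 = 0)
f(W, o) = o - 934*W*o (f(W, o) = (-934*W)*o + o = -934*W*o + o = o - 934*W*o)
-f(B, k) = -513*(1 - 934*0) = -513*(1 + 0) = -513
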